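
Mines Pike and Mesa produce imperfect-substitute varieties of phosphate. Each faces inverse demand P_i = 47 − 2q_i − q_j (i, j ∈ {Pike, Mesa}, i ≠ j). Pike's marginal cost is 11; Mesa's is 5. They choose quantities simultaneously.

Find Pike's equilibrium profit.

Mine Pike's profit: π = q_{Pike}(47 − 2q_{Pike} − q_{Mesa}) − 11q_{Pike}.
∂π/∂q_{Pike} = 36 − 4q_{Pike} − q_{Mesa} = 0 ⇒ q_{Pike} = 9 − 0.25q_{Mesa}.
Similarly q_{Mesa} = 10.5 − 0.25q_{Pike}.
Substituting the second reaction function into the first: q_{Pike} = 9 − 0.25(10.5 − 0.25q_{Pike}), which gives 0.9375q_{Pike} = 6.375 ⇒ q_{Pike} = 6.8.
Then q_{Mesa} = 10.5 − 0.25·6.8 = 8.8.
P_{Pike} = 47 − 2·6.8 − 8.8 = 24.6.
Profit = (24.6 − 11)·6.8 = 92.48.

92.48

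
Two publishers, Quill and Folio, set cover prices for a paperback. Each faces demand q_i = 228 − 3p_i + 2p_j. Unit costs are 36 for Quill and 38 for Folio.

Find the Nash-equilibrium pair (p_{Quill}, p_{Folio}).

Quill's profit: π = (p_{Quill} − 36)(228 − 3p_{Quill} + 2p_{Folio}).
∂π/∂p_{Quill} = 336 − 6p_{Quill} + 2p_{Folio} = 0 ⇒ p_{Quill} = 56 + (1/3)p_{Folio}.
Similarly p_{Folio} = 57 + (1/3)p_{Quill}.
Plugging p_{Folio} into Quill's best response: p_{Quill} = 56 + (1/3)(57 + (1/3)p_{Quill}) ⇒ (8/9)p_{Quill} = 75, so p_{Quill} = 84.375.
Then p_{Folio} = 57 + (1/3)·84.375 = 85.125.

84.375, 85.125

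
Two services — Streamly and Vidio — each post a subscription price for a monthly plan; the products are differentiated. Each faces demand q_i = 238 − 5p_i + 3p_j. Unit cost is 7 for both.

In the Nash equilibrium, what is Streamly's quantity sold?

Streamly's profit: π = (p_{Streamly} − 7)(238 − 5p_{Streamly} + 3p_{Vidio}).
∂π/∂p_{Streamly} = 273 − 10p_{Streamly} + 3p_{Vidio} = 0 ⇒ p_{Streamly} = 27.3 + 0.3p_{Vidio}.
By symmetry p_{Vidio} = p_{Streamly}; substituting into the reaction function, 0.7p_{Streamly} = 27.3 and p_{Streamly} = 39.
q_{Streamly} = 238 − 5·39 + 3·39 = 160.

160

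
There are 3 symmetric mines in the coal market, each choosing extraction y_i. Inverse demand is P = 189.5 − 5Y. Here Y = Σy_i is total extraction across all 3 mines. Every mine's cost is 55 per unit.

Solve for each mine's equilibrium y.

A representative mine's profit is π_i = y_i(189.5 − 5Y) − 55y_i, with Y = y_i + Σ_{j≠i} y_j.
First-order condition: 134.5 − 10y_i − 5Σ_{j≠i} y_j = 0.
With identical mines, set every y_j = y: then 134.5 − 10y − 10y = 0, i.e. y = 134.5/20 = 6.725.

6.725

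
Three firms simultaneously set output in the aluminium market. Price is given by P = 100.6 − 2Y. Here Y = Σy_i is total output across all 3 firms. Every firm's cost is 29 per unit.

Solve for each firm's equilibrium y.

8.95

A representative firm's profit is π_i = y_i(100.6 − 2Y) − 29y_i, with Y = y_i + Σ_{j≠i} y_j.
First-order condition: 71.6 − 4y_i − 2Σ_{j≠i} y_j = 0.
Imposing symmetry (y_j = y for all j) turns Σ_{j≠i} y_j into 2y, so 71.6 = 8y and y = 8.95.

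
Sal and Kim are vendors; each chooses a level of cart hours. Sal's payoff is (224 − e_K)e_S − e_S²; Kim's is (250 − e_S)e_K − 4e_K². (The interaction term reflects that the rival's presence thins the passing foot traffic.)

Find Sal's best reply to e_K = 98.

63

Expanding Sal's payoff: 224e_S − e_Ke_S − e_S².
∂π/∂e_S = 224 − e_K − 2e_S = 0, so e_S = 112 − 0.5e_K.
At e_K = 98: e_S = 112 − 0.5·98 = 63.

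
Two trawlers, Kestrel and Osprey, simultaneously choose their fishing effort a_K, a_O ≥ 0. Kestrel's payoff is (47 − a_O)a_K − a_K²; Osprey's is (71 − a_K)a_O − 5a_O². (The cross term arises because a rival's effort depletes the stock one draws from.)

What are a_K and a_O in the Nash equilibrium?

Expanding Kestrel's payoff: 47a_K − a_Oa_K − a_K².
∂π/∂a_K = 47 − a_O − 2a_K = 0, so a_K = 23.5 − 0.5a_O.
Likewise for Osprey: a_O = 7.1 − 0.1a_K.
Plugging a_O into Kestrel's best response: a_K = 23.5 − 0.5(7.1 − 0.1a_K) ⇒ 0.95a_K = 19.95, so a_K = 21.
Then a_O = 7.1 − 0.1·21 = 5.

21, 5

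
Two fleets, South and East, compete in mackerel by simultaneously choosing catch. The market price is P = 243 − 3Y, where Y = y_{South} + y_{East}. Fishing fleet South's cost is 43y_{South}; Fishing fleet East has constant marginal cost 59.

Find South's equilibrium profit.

Fishing fleet South's profit: π = y_{South}(243 − 3(y_{South} + y_{East})) − 43y_{South}.
∂π/∂y_{South} = 200 − 6y_{South} − 3y_{East} = 0, so y_{South} = 100/3 − 0.5y_{East}.
By the same steps for East: y_{East} = 92/3 − 0.5y_{South}.
Plugging y_{East} into South's best response: y_{South} = 100/3 − 0.5(92/3 − 0.5y_{South}) ⇒ 0.75y_{South} = 18, so y_{South} = 24.
Then y_{East} = 92/3 − 0.5·24 = 56/3.
Price P = 243 − 3·(128/3) = 115.
South's profit: (115 − 43)·24 = 1728.

1728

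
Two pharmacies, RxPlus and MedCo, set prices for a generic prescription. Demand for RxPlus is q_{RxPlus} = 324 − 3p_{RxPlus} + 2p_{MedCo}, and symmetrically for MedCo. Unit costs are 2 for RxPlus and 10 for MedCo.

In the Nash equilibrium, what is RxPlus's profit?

RxPlus's profit: π = (p_{RxPlus} − 2)(324 − 3p_{RxPlus} + 2p_{MedCo}).
∂π/∂p_{RxPlus} = 330 − 6p_{RxPlus} + 2p_{MedCo} = 0 ⇒ p_{RxPlus} = 55 + (1/3)p_{MedCo}.
Similarly p_{MedCo} = 59 + (1/3)p_{RxPlus}.
Plugging p_{MedCo} into RxPlus's best response: p_{RxPlus} = 55 + (1/3)(59 + (1/3)p_{RxPlus}) ⇒ (8/9)p_{RxPlus} = 224/3, so p_{RxPlus} = 84.
Then p_{MedCo} = 59 + (1/3)·84 = 87.
q_{RxPlus} = 324 − 3·84 + 2·87 = 246.
Profit = (84 − 2)·246 = 20172.

20172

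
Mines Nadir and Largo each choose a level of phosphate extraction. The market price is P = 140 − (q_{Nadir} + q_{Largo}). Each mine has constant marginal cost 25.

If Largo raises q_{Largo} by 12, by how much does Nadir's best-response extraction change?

Mine Nadir's profit: π = q_{Nadir}(140 − (q_{Nadir} + q_{Largo})) − 25q_{Nadir}.
∂π/∂q_{Nadir} = 115 − 2q_{Nadir} − q_{Largo} = 0, so q_{Nadir} = 57.5 − 0.5q_{Largo}.
The reaction-function slope is −0.5, so a 12-unit rise in q_{Largo} moves q_{Nadir} by −0.5 × 12 = −6. Nadir's best response falls — the actions are strategic substitutes.

-6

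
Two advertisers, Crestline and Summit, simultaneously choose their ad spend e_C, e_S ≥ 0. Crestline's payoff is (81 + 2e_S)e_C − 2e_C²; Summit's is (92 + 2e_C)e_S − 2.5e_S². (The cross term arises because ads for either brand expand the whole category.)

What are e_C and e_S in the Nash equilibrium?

Expanding Crestline's payoff: 81e_C + 2e_Se_C − 2e_C².
∂π/∂e_C = 81 + 2e_S − 4e_C = 0, so e_C = 20.25 + 0.5e_S.
Likewise for Summit: e_S = 18.4 + 0.4e_C.
Solving the two reaction functions simultaneously: (1 − (0.5)(0.4))e_C = 20.25 + 0.5·18.4, so 0.8e_C = 29.45 and e_C = 36.8125.
Then e_S = 18.4 + 0.4·36.8125 = 33.125.

36.8125, 33.125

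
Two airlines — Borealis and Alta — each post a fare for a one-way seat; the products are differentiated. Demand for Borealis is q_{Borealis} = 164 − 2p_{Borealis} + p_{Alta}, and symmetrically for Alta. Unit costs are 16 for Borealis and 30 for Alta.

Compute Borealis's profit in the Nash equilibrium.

5242.88

Borealis's profit: π = (p_{Borealis} − 16)(164 − 2p_{Borealis} + p_{Alta}).
∂π/∂p_{Borealis} = 196 − 4p_{Borealis} + p_{Alta} = 0 ⇒ p_{Borealis} = 49 + 0.25p_{Alta}.
Similarly p_{Alta} = 56 + 0.25p_{Borealis}.
Plugging p_{Alta} into Borealis's best response: p_{Borealis} = 49 + 0.25(56 + 0.25p_{Borealis}) ⇒ 0.9375p_{Borealis} = 63, so p_{Borealis} = 67.2.
Then p_{Alta} = 56 + 0.25·67.2 = 72.8.
q_{Borealis} = 164 − 2·67.2 + 72.8 = 102.4.
Profit = (67.2 − 16)·102.4 = 5242.88.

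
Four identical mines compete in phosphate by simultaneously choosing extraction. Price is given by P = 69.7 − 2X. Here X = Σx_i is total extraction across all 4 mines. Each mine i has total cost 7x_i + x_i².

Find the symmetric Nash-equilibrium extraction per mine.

5.225

A representative mine's profit is π_i = x_i(69.7 − 2X) − 7x_i − x_i², with X = x_i + Σ_{j≠i} x_j.
First-order condition: 62.7 − 6x_i − 2Σ_{j≠i} x_j = 0.
In a symmetric equilibrium every mine chooses the same x, so Σ_{j≠i} x_j = 3x. The condition becomes 62.7 − 12x = 0, giving x = 62.7/12 = 5.225.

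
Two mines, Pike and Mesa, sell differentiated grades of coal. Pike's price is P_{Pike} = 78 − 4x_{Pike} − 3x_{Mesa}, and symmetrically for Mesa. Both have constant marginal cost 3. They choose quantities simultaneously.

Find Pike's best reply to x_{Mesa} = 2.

8.625

Mine Pike's profit: π = x_{Pike}(78 − 4x_{Pike} − 3x_{Mesa}) − 3x_{Pike}.
∂π/∂x_{Pike} = 75 − 8x_{Pike} − 3x_{Mesa} = 0 ⇒ x_{Pike} = 9.375 − 0.375x_{Mesa}.
At x_{Mesa} = 2: x_{Pike} = 9.375 − 0.375·2 = 8.625.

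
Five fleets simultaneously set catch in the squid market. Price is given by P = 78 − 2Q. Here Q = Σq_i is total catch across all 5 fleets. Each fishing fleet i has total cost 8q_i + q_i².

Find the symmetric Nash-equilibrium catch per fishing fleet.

5

A representative fishing fleet's profit is π_i = q_i(78 − 2Q) − 8q_i − q_i², with Q = q_i + Σ_{j≠i} q_j.
First-order condition: 70 − 6q_i − 2Σ_{j≠i} q_j = 0.
Imposing symmetry (q_j = q for all j) turns Σ_{j≠i} q_j into 4q, so 70 = 14q and q = 5.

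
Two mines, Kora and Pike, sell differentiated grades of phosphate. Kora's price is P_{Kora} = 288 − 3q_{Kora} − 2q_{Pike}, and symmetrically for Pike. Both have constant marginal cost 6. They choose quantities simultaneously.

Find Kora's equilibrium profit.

Mine Kora's profit: π = q_{Kora}(288 − 3q_{Kora} − 2q_{Pike}) − 6q_{Kora}.
∂π/∂q_{Kora} = 282 − 6q_{Kora} − 2q_{Pike} = 0 ⇒ q_{Kora} = 47 − (1/3)q_{Pike}.
By symmetry q_{Pike} = q_{Kora}; substituting into the reaction function, (4/3)q_{Kora} = 47 and q_{Kora} = 35.25.
P_{Kora} = 288 − 3·35.25 − 2·35.25 = 111.75.
Profit = (111.75 − 6)·35.25 = 3727.6875.

3727.6875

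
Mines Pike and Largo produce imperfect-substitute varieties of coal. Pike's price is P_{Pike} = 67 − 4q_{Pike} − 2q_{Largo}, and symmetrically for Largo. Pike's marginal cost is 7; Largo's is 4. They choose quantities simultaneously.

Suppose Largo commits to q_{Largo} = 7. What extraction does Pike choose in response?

Mine Pike's profit: π = q_{Pike}(67 − 4q_{Pike} − 2q_{Largo}) − 7q_{Pike}.
∂π/∂q_{Pike} = 60 − 8q_{Pike} − 2q_{Largo} = 0 ⇒ q_{Pike} = 7.5 − 0.25q_{Largo}.
At q_{Largo} = 7: q_{Pike} = 7.5 − 0.25·7 = 5.75.

5.75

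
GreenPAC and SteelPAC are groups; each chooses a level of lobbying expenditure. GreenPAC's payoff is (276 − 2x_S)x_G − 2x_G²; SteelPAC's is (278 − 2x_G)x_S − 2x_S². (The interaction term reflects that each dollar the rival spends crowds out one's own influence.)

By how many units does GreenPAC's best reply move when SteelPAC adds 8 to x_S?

Expanding GreenPAC's payoff: 276x_G − 2x_Sx_G − 2x_G².
∂π/∂x_G = 276 − 2x_S − 4x_G = 0, so x_G = 69 − 0.5x_S.
The reaction-function slope is −0.5, so an 8-unit rise in x_S moves x_G by −0.5 × 8 = −4. GreenPAC's best response falls — the actions are strategic substitutes.

-4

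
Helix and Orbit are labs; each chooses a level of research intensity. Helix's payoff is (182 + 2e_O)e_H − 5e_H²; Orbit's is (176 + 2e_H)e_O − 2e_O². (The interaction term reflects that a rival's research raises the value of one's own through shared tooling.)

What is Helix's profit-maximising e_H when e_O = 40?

Expanding Helix's payoff: 182e_H + 2e_Oe_H − 5e_H².
∂π/∂e_H = 182 + 2e_O − 10e_H = 0, so e_H = 18.2 + 0.2e_O.
At e_O = 40: e_H = 18.2 + 0.2·40 = 26.2.

26.2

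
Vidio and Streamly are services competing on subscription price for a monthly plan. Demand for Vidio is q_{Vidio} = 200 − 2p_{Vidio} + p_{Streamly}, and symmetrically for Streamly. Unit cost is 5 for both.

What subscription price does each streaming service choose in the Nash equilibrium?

Vidio's profit: π = (p_{Vidio} − 5)(200 − 2p_{Vidio} + p_{Streamly}).
∂π/∂p_{Vidio} = 210 − 4p_{Vidio} + p_{Streamly} = 0 ⇒ p_{Vidio} = 52.5 + 0.25p_{Streamly}.
Setting p_{Vidio} = p_{Streamly} in the reaction function: p_{Vidio} = 52.5 + 0.25p_{Vidio}, so p_{Vidio} = 52.5 / 0.75 = 70.

70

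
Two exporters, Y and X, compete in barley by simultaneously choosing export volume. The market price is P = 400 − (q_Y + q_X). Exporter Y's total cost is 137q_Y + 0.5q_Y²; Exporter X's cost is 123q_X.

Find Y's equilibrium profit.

3720.06

Exporter Y's profit: π = q_Y(400 − (q_Y + q_X)) − 137q_Y − 0.5q_Y².
∂π/∂q_Y = 263 − 3q_Y − q_X = 0, so q_Y = 263/3 − (1/3)q_X.
For X: ∂π/∂q_X = 277 − 2q_X − q_Y = 0 ⇒ q_X = 138.5 − 0.5q_Y.
Plugging q_X into Y's best response: q_Y = 263/3 − (1/3)(138.5 − 0.5q_Y) ⇒ (5/6)q_Y = 41.5, so q_Y = 49.8.
Then q_X = 138.5 − 0.5·49.8 = 113.6.
Price P = 400 − 163.4 = 236.6.
Y's profit: (236.6 − 137)·49.8 − 0.5(49.8)² = 3720.06.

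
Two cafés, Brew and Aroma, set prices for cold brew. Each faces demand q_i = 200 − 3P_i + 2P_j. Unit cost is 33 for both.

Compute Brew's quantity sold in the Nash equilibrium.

Brew's profit: π = (P_{Brew} − 33)(200 − 3P_{Brew} + 2P_{Aroma}).
∂π/∂P_{Brew} = 299 − 6P_{Brew} + 2P_{Aroma} = 0 ⇒ P_{Brew} = 299/6 + (1/3)P_{Aroma}.
By symmetry P_{Aroma} = P_{Brew}; substituting into the reaction function, (2/3)P_{Brew} = 299/6 and P_{Brew} = 74.75.
q_{Brew} = 200 − 3·74.75 + 2·74.75 = 125.25.

125.25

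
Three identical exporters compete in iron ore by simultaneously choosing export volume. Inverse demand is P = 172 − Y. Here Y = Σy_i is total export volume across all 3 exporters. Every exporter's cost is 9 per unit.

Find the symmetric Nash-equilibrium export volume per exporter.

40.75

A representative exporter's profit is π_i = y_i(172 − Y) − 9y_i, with Y = y_i + Σ_{j≠i} y_j.
First-order condition: 163 − 2y_i − Σ_{j≠i} y_j = 0.
In a symmetric equilibrium every exporter chooses the same y, so Σ_{j≠i} y_j = 2y. The condition becomes 163 − 4y = 0, giving y = 163/4 = 40.75.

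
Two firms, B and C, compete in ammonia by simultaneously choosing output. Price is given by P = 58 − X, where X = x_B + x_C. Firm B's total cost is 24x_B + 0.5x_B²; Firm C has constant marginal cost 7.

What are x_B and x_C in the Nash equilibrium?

3.4, 23.8

Firm B's profit: π = x_B(58 − (x_B + x_C)) − 24x_B − 0.5x_B².
∂π/∂x_B = 34 − 3x_B − x_C = 0, so x_B = 34/3 − (1/3)x_C.
For C: ∂π/∂x_C = 51 − 2x_C − x_B = 0 ⇒ x_C = 25.5 − 0.5x_B.
Plugging x_C into B's best response: x_B = 34/3 − (1/3)(25.5 − 0.5x_B) ⇒ (5/6)x_B = 17/6, so x_B = 3.4.
Then x_C = 25.5 − 0.5·3.4 = 23.8.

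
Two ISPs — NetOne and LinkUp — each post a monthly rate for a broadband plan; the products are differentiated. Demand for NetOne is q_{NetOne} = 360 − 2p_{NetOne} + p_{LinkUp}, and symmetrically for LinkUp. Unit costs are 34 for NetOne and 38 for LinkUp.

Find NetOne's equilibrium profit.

NetOne's profit: π = (p_{NetOne} − 34)(360 − 2p_{NetOne} + p_{LinkUp}).
∂π/∂p_{NetOne} = 428 − 4p_{NetOne} + p_{LinkUp} = 0 ⇒ p_{NetOne} = 107 + 0.25p_{LinkUp}.
Similarly p_{LinkUp} = 109 + 0.25p_{NetOne}.
Plugging p_{LinkUp} into NetOne's best response: p_{NetOne} = 107 + 0.25(109 + 0.25p_{NetOne}) ⇒ 0.9375p_{NetOne} = 134.25, so p_{NetOne} = 143.2.
Then p_{LinkUp} = 109 + 0.25·143.2 = 144.8.
q_{NetOne} = 360 − 2·143.2 + 144.8 = 218.4.
Profit = (143.2 − 34)·218.4 = 23849.28.

23849.28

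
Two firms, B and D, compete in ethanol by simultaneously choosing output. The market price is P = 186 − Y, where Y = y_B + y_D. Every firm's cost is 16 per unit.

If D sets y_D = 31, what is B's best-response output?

Firm B's profit: π = y_B(186 − (y_B + y_D)) − 16y_B.
∂π/∂y_B = 170 − 2y_B − y_D = 0, so y_B = 85 − 0.5y_D.
At y_D = 31: y_B = 85 − 0.5·31 = 69.5.

69.5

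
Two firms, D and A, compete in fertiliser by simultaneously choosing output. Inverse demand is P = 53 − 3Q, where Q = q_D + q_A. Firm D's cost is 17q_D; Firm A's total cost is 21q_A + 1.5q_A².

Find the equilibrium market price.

32.2

Firm D's profit: π = q_D(53 − 3(q_D + q_A)) − 17q_D.
∂π/∂q_D = 36 − 6q_D − 3q_A = 0, so q_D = 6 − 0.5q_A.
For A: ∂π/∂q_A = 32 − 9q_A − 3q_D = 0 ⇒ q_A = 32/9 − (1/3)q_D.
Plugging q_A into D's best response: q_D = 6 − 0.5(32/9 − (1/3)q_D) ⇒ (5/6)q_D = 38/9, so q_D = 76/15.
Then q_A = 32/9 − (1/3)·(76/15) = 28/15.
Equilibrium price: P = 53 − 3·(104/15) = 32.2.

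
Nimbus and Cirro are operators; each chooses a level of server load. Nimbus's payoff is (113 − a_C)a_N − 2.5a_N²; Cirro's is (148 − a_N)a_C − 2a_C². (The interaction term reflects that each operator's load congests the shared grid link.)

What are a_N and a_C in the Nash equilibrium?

16, 33

Expanding Nimbus's payoff: 113a_N − a_Ca_N − 2.5a_N².
∂π/∂a_N = 113 − a_C − 5a_N = 0, so a_N = 22.6 − 0.2a_C.
Likewise for Cirro: a_C = 37 − 0.25a_N.
Solving the two reaction functions simultaneously: (1 − (−0.2)(−0.25))a_N = 22.6 − 0.2·37, so 0.95a_N = 15.2 and a_N = 16.
Then a_C = 37 − 0.25·16 = 33.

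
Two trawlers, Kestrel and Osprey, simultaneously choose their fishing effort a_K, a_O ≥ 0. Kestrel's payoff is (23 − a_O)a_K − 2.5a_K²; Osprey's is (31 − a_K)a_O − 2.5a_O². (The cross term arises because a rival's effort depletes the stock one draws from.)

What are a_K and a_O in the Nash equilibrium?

Expanding Kestrel's payoff: 23a_K − a_Oa_K − 2.5a_K².
∂π/∂a_K = 23 − a_O − 5a_K = 0, so a_K = 4.6 − 0.2a_O.
Likewise for Osprey: a_O = 6.2 − 0.2a_K.
Solving the two reaction functions simultaneously: (1 − (−0.2)(−0.2))a_K = 4.6 − 0.2·6.2, so 0.96a_K = 3.36 and a_K = 3.5.
Then a_O = 6.2 − 0.2·3.5 = 5.5.

3.5, 5.5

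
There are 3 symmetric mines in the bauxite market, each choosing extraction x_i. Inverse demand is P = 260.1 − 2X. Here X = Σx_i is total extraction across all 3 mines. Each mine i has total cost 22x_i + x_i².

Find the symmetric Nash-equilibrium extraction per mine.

23.81

A representative mine's profit is π_i = x_i(260.1 − 2X) − 22x_i − x_i², with X = x_i + Σ_{j≠i} x_j.
First-order condition: 238.1 − 6x_i − 2Σ_{j≠i} x_j = 0.
In a symmetric equilibrium every mine chooses the same x, so Σ_{j≠i} x_j = 2x. The condition becomes 238.1 − 10x = 0, giving x = 238.1/10 = 23.81.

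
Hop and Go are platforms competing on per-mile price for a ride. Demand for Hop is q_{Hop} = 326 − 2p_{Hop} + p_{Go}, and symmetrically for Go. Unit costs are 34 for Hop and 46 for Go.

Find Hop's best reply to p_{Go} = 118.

128

Hop's profit: π = (p_{Hop} − 34)(326 − 2p_{Hop} + p_{Go}).
∂π/∂p_{Hop} = 394 − 4p_{Hop} + p_{Go} = 0 ⇒ p_{Hop} = 98.5 + 0.25p_{Go}.
At p_{Go} = 118: p_{Hop} = 98.5 + 0.25·118 = 128.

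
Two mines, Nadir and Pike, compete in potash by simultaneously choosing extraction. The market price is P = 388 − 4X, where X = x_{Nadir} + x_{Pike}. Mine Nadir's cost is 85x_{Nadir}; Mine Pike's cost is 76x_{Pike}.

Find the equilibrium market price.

183

Mine Nadir's profit: π = x_{Nadir}(388 − 4(x_{Nadir} + x_{Pike})) − 85x_{Nadir}.
∂π/∂x_{Nadir} = 303 − 8x_{Nadir} − 4x_{Pike} = 0, so x_{Nadir} = 37.875 − 0.5x_{Pike}.
By the same steps for Pike: x_{Pike} = 39 − 0.5x_{Nadir}.
Solving the two reaction functions simultaneously: (1 − (−0.5)(−0.5))x_{Nadir} = 37.875 − 0.5·39, so 0.75x_{Nadir} = 18.375 and x_{Nadir} = 24.5.
Then x_{Pike} = 39 − 0.5·24.5 = 26.75.
Equilibrium price: P = 388 − 4·51.25 = 183.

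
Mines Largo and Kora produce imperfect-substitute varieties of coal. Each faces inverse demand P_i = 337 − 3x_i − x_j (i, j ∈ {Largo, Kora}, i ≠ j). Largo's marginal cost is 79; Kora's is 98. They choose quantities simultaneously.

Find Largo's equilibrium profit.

4196.28

Mine Largo's profit: π = x_{Largo}(337 − 3x_{Largo} − x_{Kora}) − 79x_{Largo}.
∂π/∂x_{Largo} = 258 − 6x_{Largo} − x_{Kora} = 0 ⇒ x_{Largo} = 43 − (1/6)x_{Kora}.
Similarly x_{Kora} = 239/6 − (1/6)x_{Largo}.
Solving the two reaction functions simultaneously: (1 − (−1/6)(−1/6))x_{Largo} = 43 − (1/6)·(239/6), so (35/36)x_{Largo} = 1309/36 and x_{Largo} = 37.4.
Then x_{Kora} = 239/6 − (1/6)·37.4 = 33.6.
P_{Largo} = 337 − 3·37.4 − 33.6 = 191.2.
Profit = (191.2 − 79)·37.4 = 4196.28.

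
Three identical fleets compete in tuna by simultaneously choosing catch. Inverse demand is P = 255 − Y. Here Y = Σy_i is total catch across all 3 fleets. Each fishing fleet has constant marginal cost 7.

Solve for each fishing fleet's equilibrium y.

A representative fishing fleet's profit is π_i = y_i(255 − Y) − 7y_i, with Y = y_i + Σ_{j≠i} y_j.
First-order condition: 248 − 2y_i − Σ_{j≠i} y_j = 0.
Imposing symmetry (y_j = y for all j) turns Σ_{j≠i} y_j into 2y, so 248 = 4y and y = 62.

62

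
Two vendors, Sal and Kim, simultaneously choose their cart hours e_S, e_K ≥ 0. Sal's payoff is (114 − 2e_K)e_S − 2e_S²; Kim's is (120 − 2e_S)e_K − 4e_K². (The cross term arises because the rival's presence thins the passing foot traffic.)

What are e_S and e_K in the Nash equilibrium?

Expanding Sal's payoff: 114e_S − 2e_Ke_S − 2e_S².
∂π/∂e_S = 114 − 2e_K − 4e_S = 0, so e_S = 28.5 − 0.5e_K.
Likewise for Kim: e_K = 15 − 0.25e_S.
Substituting the second reaction function into the first: e_S = 28.5 − 0.5(15 − 0.25e_S), which gives 0.875e_S = 21 ⇒ e_S = 24.
Then e_K = 15 − 0.25·24 = 9.

24, 9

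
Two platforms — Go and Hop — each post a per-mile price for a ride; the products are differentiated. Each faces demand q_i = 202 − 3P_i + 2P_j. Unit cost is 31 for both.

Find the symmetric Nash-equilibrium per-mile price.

Go's profit: π = (P_{Go} − 31)(202 − 3P_{Go} + 2P_{Hop}).
∂π/∂P_{Go} = 295 − 6P_{Go} + 2P_{Hop} = 0 ⇒ P_{Go} = 295/6 + (1/3)P_{Hop}.
Setting P_{Go} = P_{Hop} in the reaction function: P_{Go} = 295/6 + (1/3)P_{Go}, so P_{Go} = (295/6) / (2/3) = 73.75.

73.75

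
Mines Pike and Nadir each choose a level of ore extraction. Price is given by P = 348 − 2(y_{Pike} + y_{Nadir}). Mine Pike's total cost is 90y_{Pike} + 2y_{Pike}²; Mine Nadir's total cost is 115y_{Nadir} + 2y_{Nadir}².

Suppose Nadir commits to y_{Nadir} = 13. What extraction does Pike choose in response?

Mine Pike's profit: π = y_{Pike}(348 − 2(y_{Pike} + y_{Nadir})) − 90y_{Pike} − 2y_{Pike}².
∂π/∂y_{Pike} = 258 − 8y_{Pike} − 2y_{Nadir} = 0, so y_{Pike} = 32.25 − 0.25y_{Nadir}.
At y_{Nadir} = 13: y_{Pike} = 32.25 − 0.25·13 = 29.

29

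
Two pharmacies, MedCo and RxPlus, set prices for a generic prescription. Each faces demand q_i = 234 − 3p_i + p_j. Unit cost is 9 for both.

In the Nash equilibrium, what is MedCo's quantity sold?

MedCo's profit: π = (p_{MedCo} − 9)(234 − 3p_{MedCo} + p_{RxPlus}).
∂π/∂p_{MedCo} = 261 − 6p_{MedCo} + p_{RxPlus} = 0 ⇒ p_{MedCo} = 43.5 + (1/6)p_{RxPlus}.
The game is symmetric, so in equilibrium p_{RxPlus} = p_{MedCo}: the reaction function gives (5/6)p_{MedCo} = 43.5, hence p_{MedCo} = 52.2.
q_{MedCo} = 234 − 3·52.2 + 52.2 = 129.6.

129.6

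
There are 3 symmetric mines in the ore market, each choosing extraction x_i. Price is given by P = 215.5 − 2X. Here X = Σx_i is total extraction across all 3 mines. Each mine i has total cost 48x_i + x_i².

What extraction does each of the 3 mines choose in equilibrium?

16.75

A representative mine's profit is π_i = x_i(215.5 − 2X) − 48x_i − x_i², with X = x_i + Σ_{j≠i} x_j.
First-order condition: 167.5 − 6x_i − 2Σ_{j≠i} x_j = 0.
With identical mines, set every x_j = x: then 167.5 − 6x − 4x = 0, i.e. x = 167.5/10 = 16.75.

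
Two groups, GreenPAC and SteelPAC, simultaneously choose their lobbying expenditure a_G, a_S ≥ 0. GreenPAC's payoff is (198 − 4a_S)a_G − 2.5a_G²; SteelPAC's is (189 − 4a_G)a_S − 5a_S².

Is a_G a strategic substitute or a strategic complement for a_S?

Expanding GreenPAC's payoff: 198a_G − 4a_Sa_G − 2.5a_G².
∂π/∂a_G = 198 − 4a_S − 5a_G = 0, so a_G = 39.6 − 0.8a_S.
The best-response slope da_G/da_S = −0.8 < 0: the reaction function is downward-sloping, so the choices are strategic substitutes.

strategic substitutes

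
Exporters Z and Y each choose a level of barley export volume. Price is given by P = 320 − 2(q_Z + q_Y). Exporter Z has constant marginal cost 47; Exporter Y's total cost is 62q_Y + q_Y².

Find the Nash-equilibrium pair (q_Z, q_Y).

Exporter Z's profit: π = q_Z(320 − 2(q_Z + q_Y)) − 47q_Z.
∂π/∂q_Z = 273 − 4q_Z − 2q_Y = 0, so q_Z = 68.25 − 0.5q_Y.
For Y: ∂π/∂q_Y = 258 − 6q_Y − 2q_Z = 0 ⇒ q_Y = 43 − (1/3)q_Z.
Solving the two reaction functions simultaneously: (1 − (−0.5)(−1/3))q_Z = 68.25 − 0.5·43, so (5/6)q_Z = 46.75 and q_Z = 56.1.
Then q_Y = 43 − (1/3)·56.1 = 24.3.

56.1, 24.3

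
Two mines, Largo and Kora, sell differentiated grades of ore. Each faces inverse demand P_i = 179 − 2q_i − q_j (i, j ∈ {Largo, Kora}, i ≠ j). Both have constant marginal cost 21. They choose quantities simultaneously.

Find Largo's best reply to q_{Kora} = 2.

Mine Largo's profit: π = q_{Largo}(179 − 2q_{Largo} − q_{Kora}) − 21q_{Largo}.
∂π/∂q_{Largo} = 158 − 4q_{Largo} − q_{Kora} = 0 ⇒ q_{Largo} = 39.5 − 0.25q_{Kora}.
At q_{Kora} = 2: q_{Largo} = 39.5 − 0.25·2 = 39.

39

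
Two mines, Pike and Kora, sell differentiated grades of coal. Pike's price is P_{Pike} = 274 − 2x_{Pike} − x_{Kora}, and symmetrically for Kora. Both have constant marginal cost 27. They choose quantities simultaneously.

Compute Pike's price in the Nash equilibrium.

125.8

Mine Pike's profit: π = x_{Pike}(274 − 2x_{Pike} − x_{Kora}) − 27x_{Pike}.
∂π/∂x_{Pike} = 247 − 4x_{Pike} − x_{Kora} = 0 ⇒ x_{Pike} = 61.75 − 0.25x_{Kora}.
By symmetry x_{Kora} = x_{Pike}; substituting into the reaction function, 1.25x_{Pike} = 61.75 and x_{Pike} = 49.4.
P_{Pike} = 274 − 2·49.4 − 49.4 = 125.8.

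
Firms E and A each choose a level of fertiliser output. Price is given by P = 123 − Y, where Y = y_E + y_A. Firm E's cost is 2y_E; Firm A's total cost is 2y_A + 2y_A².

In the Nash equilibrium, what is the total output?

66

Firm E's profit: π = y_E(123 − (y_E + y_A)) − 2y_E.
∂π/∂y_E = 121 − 2y_E − y_A = 0, so y_E = 60.5 − 0.5y_A.
For A: ∂π/∂y_A = 121 − 6y_A − y_E = 0 ⇒ y_A = 121/6 − (1/6)y_E.
Solving the two reaction functions simultaneously: (1 − (−0.5)(−1/6))y_E = 60.5 − 0.5·(121/6), so (11/12)y_E = 605/12 and y_E = 55.
Then y_A = 121/6 − (1/6)·55 = 11.
Total output: 55 + 11 = 66.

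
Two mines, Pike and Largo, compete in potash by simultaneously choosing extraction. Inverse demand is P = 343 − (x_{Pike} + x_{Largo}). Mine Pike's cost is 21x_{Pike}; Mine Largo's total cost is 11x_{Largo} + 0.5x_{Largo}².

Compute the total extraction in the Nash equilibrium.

Mine Pike's profit: π = x_{Pike}(343 − (x_{Pike} + x_{Largo})) − 21x_{Pike}.
∂π/∂x_{Pike} = 322 − 2x_{Pike} − x_{Largo} = 0, so x_{Pike} = 161 − 0.5x_{Largo}.
For Largo: ∂π/∂x_{Largo} = 332 − 3x_{Largo} − x_{Pike} = 0 ⇒ x_{Largo} = 332/3 − (1/3)x_{Pike}.
Solving the two reaction functions simultaneously: (1 − (−0.5)(−1/3))x_{Pike} = 161 − 0.5·(332/3), so (5/6)x_{Pike} = 317/3 and x_{Pike} = 126.8.
Then x_{Largo} = 332/3 − (1/3)·126.8 = 68.4.
Total extraction: 126.8 + 68.4 = 195.2.

195.2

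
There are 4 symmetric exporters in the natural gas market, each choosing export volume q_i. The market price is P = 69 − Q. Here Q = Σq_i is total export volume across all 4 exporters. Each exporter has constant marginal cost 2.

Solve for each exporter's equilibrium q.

13.4

A representative exporter's profit is π_i = q_i(69 − Q) − 2q_i, with Q = q_i + Σ_{j≠i} q_j.
First-order condition: 67 − 2q_i − Σ_{j≠i} q_j = 0.
In a symmetric equilibrium every exporter chooses the same q, so Σ_{j≠i} q_j = 3q. The condition becomes 67 − 5q = 0, giving q = 67/5 = 13.4.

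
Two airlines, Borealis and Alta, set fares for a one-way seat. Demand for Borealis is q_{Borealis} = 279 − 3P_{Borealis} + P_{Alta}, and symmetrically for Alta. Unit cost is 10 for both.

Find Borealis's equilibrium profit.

8049.72

Borealis's profit: π = (P_{Borealis} − 10)(279 − 3P_{Borealis} + P_{Alta}).
∂π/∂P_{Borealis} = 309 − 6P_{Borealis} + P_{Alta} = 0 ⇒ P_{Borealis} = 51.5 + (1/6)P_{Alta}.
The game is symmetric, so in equilibrium P_{Alta} = P_{Borealis}: the reaction function gives (5/6)P_{Borealis} = 51.5, hence P_{Borealis} = 61.8.
q_{Borealis} = 279 − 3·61.8 + 61.8 = 155.4.
Profit = (61.8 − 10)·155.4 = 8049.72.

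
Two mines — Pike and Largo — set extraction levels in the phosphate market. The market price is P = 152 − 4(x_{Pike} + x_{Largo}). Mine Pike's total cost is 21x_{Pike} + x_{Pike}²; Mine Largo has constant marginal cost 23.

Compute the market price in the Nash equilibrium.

70.875

Mine Pike's profit: π = x_{Pike}(152 − 4(x_{Pike} + x_{Largo})) − 21x_{Pike} − x_{Pike}².
∂π/∂x_{Pike} = 131 − 10x_{Pike} − 4x_{Largo} = 0, so x_{Pike} = 13.1 − 0.4x_{Largo}.
For Largo: ∂π/∂x_{Largo} = 129 − 8x_{Largo} − 4x_{Pike} = 0 ⇒ x_{Largo} = 16.125 − 0.5x_{Pike}.
Substituting the second reaction function into the first: x_{Pike} = 13.1 − 0.4(16.125 − 0.5x_{Pike}), which gives 0.8x_{Pike} = 6.65 ⇒ x_{Pike} = 8.3125.
Then x_{Largo} = 16.125 − 0.5·8.3125 = 383/32.
Equilibrium price: P = 152 − 4·(649/32) = 70.875.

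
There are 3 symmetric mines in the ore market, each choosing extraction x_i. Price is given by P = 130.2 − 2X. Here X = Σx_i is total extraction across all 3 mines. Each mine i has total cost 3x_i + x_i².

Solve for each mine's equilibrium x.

A representative mine's profit is π_i = x_i(130.2 − 2X) − 3x_i − x_i², with X = x_i + Σ_{j≠i} x_j.
First-order condition: 127.2 − 6x_i − 2Σ_{j≠i} x_j = 0.
In a symmetric equilibrium every mine chooses the same x, so Σ_{j≠i} x_j = 2x. The condition becomes 127.2 − 10x = 0, giving x = 127.2/10 = 12.72.

12.72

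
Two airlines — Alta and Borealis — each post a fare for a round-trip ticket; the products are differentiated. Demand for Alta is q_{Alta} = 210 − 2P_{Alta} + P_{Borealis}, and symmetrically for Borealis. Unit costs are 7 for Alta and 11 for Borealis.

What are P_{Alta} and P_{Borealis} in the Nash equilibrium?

Alta's profit: π = (P_{Alta} − 7)(210 − 2P_{Alta} + P_{Borealis}).
∂π/∂P_{Alta} = 224 − 4P_{Alta} + P_{Borealis} = 0 ⇒ P_{Alta} = 56 + 0.25P_{Borealis}.
Similarly P_{Borealis} = 58 + 0.25P_{Alta}.
Substituting the second reaction function into the first: P_{Alta} = 56 + 0.25(58 + 0.25P_{Alta}), which gives 0.9375P_{Alta} = 70.5 ⇒ P_{Alta} = 75.2.
Then P_{Borealis} = 58 + 0.25·75.2 = 76.8.

75.2, 76.8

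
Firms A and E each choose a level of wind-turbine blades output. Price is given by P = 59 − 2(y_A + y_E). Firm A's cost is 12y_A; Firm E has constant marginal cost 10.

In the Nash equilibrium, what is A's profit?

Firm A's profit: π = y_A(59 − 2(y_A + y_E)) − 12y_A.
∂π/∂y_A = 47 − 4y_A − 2y_E = 0, so y_A = 11.75 − 0.5y_E.
By the same steps for E: y_E = 12.25 − 0.5y_A.
Substituting the second reaction function into the first: y_A = 11.75 − 0.5(12.25 − 0.5y_A), which gives 0.75y_A = 5.625 ⇒ y_A = 7.5.
Then y_E = 12.25 − 0.5·7.5 = 8.5.
Price P = 59 − 2·16 = 27.
A's profit: (27 − 12)·7.5 = 112.5.

112.5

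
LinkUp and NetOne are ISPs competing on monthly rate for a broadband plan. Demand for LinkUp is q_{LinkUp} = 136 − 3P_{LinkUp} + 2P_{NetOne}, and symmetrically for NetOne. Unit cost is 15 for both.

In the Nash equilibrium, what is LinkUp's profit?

2745.1875

LinkUp's profit: π = (P_{LinkUp} − 15)(136 − 3P_{LinkUp} + 2P_{NetOne}).
∂π/∂P_{LinkUp} = 181 − 6P_{LinkUp} + 2P_{NetOne} = 0 ⇒ P_{LinkUp} = 181/6 + (1/3)P_{NetOne}.
Setting P_{LinkUp} = P_{NetOne} in the reaction function: P_{LinkUp} = 181/6 + (1/3)P_{LinkUp}, so P_{LinkUp} = (181/6) / (2/3) = 45.25.
q_{LinkUp} = 136 − 3·45.25 + 2·45.25 = 90.75.
Profit = (45.25 − 15)·90.75 = 2745.1875.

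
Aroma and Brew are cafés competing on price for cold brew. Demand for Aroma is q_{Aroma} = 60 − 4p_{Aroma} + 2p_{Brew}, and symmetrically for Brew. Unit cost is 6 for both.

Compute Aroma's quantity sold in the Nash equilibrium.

32

Aroma's profit: π = (p_{Aroma} − 6)(60 − 4p_{Aroma} + 2p_{Brew}).
∂π/∂p_{Aroma} = 84 − 8p_{Aroma} + 2p_{Brew} = 0 ⇒ p_{Aroma} = 10.5 + 0.25p_{Brew}.
By symmetry p_{Brew} = p_{Aroma}; substituting into the reaction function, 0.75p_{Aroma} = 10.5 and p_{Aroma} = 14.
q_{Aroma} = 60 − 4·14 + 2·14 = 32.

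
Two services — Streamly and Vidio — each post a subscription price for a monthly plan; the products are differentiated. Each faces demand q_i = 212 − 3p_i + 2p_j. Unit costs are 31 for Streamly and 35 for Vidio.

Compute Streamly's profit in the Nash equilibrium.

6348

Streamly's profit: π = (p_{Streamly} − 31)(212 − 3p_{Streamly} + 2p_{Vidio}).
∂π/∂p_{Streamly} = 305 − 6p_{Streamly} + 2p_{Vidio} = 0 ⇒ p_{Streamly} = 305/6 + (1/3)p_{Vidio}.
Similarly p_{Vidio} = 317/6 + (1/3)p_{Streamly}.
Plugging p_{Vidio} into Streamly's best response: p_{Streamly} = 305/6 + (1/3)(317/6 + (1/3)p_{Streamly}) ⇒ (8/9)p_{Streamly} = 616/9, so p_{Streamly} = 77.
Then p_{Vidio} = 317/6 + (1/3)·77 = 78.5.
q_{Streamly} = 212 − 3·77 + 2·78.5 = 138.
Profit = (77 − 31)·138 = 6348.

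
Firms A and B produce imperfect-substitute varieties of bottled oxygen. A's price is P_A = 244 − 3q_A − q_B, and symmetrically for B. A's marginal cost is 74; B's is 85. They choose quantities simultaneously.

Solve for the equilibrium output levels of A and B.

24.6, 22.4

Firm A's profit: π = q_A(244 − 3q_A − q_B) − 74q_A.
∂π/∂q_A = 170 − 6q_A − q_B = 0 ⇒ q_A = 85/3 − (1/6)q_B.
Similarly q_B = 26.5 − (1/6)q_A.
Plugging q_B into A's best response: q_A = 85/3 − (1/6)(26.5 − (1/6)q_A) ⇒ (35/36)q_A = 287/12, so q_A = 24.6.
Then q_B = 26.5 − (1/6)·24.6 = 22.4.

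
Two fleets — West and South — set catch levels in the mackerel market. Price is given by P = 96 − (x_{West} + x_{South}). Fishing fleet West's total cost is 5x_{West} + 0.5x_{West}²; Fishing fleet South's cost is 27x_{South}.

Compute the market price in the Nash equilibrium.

50.2

Fishing fleet West's profit: π = x_{West}(96 − (x_{West} + x_{South})) − 5x_{West} − 0.5x_{West}².
∂π/∂x_{West} = 91 − 3x_{West} − x_{South} = 0, so x_{West} = 91/3 − (1/3)x_{South}.
For South: ∂π/∂x_{South} = 69 − 2x_{South} − x_{West} = 0 ⇒ x_{South} = 34.5 − 0.5x_{West}.
Solving the two reaction functions simultaneously: (1 − (−1/3)(−0.5))x_{West} = 91/3 − (1/3)·34.5, so (5/6)x_{West} = 113/6 and x_{West} = 22.6.
Then x_{South} = 34.5 − 0.5·22.6 = 23.2.
Equilibrium price: P = 96 − 45.8 = 50.2.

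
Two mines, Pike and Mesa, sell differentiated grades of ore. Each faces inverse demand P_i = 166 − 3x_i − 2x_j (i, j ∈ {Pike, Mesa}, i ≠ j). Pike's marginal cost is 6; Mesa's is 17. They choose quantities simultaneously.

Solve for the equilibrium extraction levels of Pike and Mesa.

Mine Pike's profit: π = x_{Pike}(166 − 3x_{Pike} − 2x_{Mesa}) − 6x_{Pike}.
∂π/∂x_{Pike} = 160 − 6x_{Pike} − 2x_{Mesa} = 0 ⇒ x_{Pike} = 80/3 − (1/3)x_{Mesa}.
Similarly x_{Mesa} = 149/6 − (1/3)x_{Pike}.
Solving the two reaction functions simultaneously: (1 − (−1/3)(−1/3))x_{Pike} = 80/3 − (1/3)·(149/6), so (8/9)x_{Pike} = 331/18 and x_{Pike} = 20.6875.
Then x_{Mesa} = 149/6 − (1/3)·20.6875 = 17.9375.

20.6875, 17.9375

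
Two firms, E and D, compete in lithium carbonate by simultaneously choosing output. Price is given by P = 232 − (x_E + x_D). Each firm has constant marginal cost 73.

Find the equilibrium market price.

Firm E's profit: π = x_E(232 − (x_E + x_D)) − 73x_E.
∂π/∂x_E = 159 − 2x_E − x_D = 0, so x_E = 79.5 − 0.5x_D.
The game is symmetric, so in equilibrium x_D = x_E: the reaction function gives 1.5x_E = 79.5, hence x_E = 53.
Equilibrium price: P = 232 − 106 = 126.

126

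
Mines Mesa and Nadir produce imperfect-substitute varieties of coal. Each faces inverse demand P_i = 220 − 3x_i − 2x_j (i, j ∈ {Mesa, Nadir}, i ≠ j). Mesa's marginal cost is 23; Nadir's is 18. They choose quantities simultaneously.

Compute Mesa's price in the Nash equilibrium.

Mine Mesa's profit: π = x_{Mesa}(220 − 3x_{Mesa} − 2x_{Nadir}) − 23x_{Mesa}.
∂π/∂x_{Mesa} = 197 − 6x_{Mesa} − 2x_{Nadir} = 0 ⇒ x_{Mesa} = 197/6 − (1/3)x_{Nadir}.
Similarly x_{Nadir} = 101/3 − (1/3)x_{Mesa}.
Plugging x_{Nadir} into Mesa's best response: x_{Mesa} = 197/6 − (1/3)(101/3 − (1/3)x_{Mesa}) ⇒ (8/9)x_{Mesa} = 389/18, so x_{Mesa} = 24.3125.
Then x_{Nadir} = 101/3 − (1/3)·24.3125 = 25.5625.
P_{Mesa} = 220 − 3·24.3125 − 2·25.5625 = 95.9375.

95.9375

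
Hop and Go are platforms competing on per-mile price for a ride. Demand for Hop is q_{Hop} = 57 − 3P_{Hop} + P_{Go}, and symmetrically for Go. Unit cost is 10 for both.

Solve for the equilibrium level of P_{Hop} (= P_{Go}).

Hop's profit: π = (P_{Hop} − 10)(57 − 3P_{Hop} + P_{Go}).
∂π/∂P_{Hop} = 87 − 6P_{Hop} + P_{Go} = 0 ⇒ P_{Hop} = 14.5 + (1/6)P_{Go}.
Setting P_{Hop} = P_{Go} in the reaction function: P_{Hop} = 14.5 + (1/6)P_{Hop}, so P_{Hop} = 14.5 / (5/6) = 17.4.

17.4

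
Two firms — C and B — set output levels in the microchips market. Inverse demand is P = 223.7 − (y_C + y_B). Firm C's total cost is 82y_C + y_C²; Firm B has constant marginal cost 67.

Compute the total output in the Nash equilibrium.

Firm C's profit: π = y_C(223.7 − (y_C + y_B)) − 82y_C − y_C².
∂π/∂y_C = 141.7 − 4y_C − y_B = 0, so y_C = 35.425 − 0.25y_B.
For B: ∂π/∂y_B = 156.7 − 2y_B − y_C = 0 ⇒ y_B = 78.35 − 0.5y_C.
Plugging y_B into C's best response: y_C = 35.425 − 0.25(78.35 − 0.5y_C) ⇒ 0.875y_C = 15.8375, so y_C = 18.1.
Then y_B = 78.35 − 0.5·18.1 = 69.3.
Total output: 18.1 + 69.3 = 87.4.

87.4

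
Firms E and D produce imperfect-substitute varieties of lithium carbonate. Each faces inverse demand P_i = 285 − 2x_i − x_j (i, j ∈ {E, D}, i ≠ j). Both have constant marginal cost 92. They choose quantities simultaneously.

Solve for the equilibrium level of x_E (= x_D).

Firm E's profit: π = x_E(285 − 2x_E − x_D) − 92x_E.
∂π/∂x_E = 193 − 4x_E − x_D = 0 ⇒ x_E = 48.25 − 0.25x_D.
By symmetry x_D = x_E; substituting into the reaction function, 1.25x_E = 48.25 and x_E = 38.6.

38.6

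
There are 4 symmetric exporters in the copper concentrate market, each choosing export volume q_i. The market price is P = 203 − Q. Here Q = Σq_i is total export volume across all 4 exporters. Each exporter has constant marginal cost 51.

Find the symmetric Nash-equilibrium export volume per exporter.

30.4

A representative exporter's profit is π_i = q_i(203 − Q) − 51q_i, with Q = q_i + Σ_{j≠i} q_j.
First-order condition: 152 − 2q_i − Σ_{j≠i} q_j = 0.
With identical exporters, set every q_j = q: then 152 − 2q − 3q = 0, i.e. q = 152/5 = 30.4.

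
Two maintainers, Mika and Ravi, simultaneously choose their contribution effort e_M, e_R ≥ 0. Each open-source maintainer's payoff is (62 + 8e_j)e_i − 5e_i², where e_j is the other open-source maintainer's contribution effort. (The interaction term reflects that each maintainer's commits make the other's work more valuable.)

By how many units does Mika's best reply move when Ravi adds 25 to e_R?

Mika's payoff is (62 + 8e_R)e_M − 5e_M².
∂π/∂e_M = 62 + 8e_R − 10e_M = 0, so e_M = 6.2 + 0.8e_R.
The reaction-function slope is 0.8, so a 25-unit rise in e_R moves e_M by 0.8 × 25 = 20. Mika's best response rises — the actions are strategic complements.

20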